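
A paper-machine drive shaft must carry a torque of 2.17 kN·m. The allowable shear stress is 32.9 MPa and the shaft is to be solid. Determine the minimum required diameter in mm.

For a solid shaft τ_max = 16T/(πd³), so d = (16T/(π τ_allow))^(1/3) = (16·2170/(π·3.29×10^7))^(1/3) = 0.06951 m.

69.5 mm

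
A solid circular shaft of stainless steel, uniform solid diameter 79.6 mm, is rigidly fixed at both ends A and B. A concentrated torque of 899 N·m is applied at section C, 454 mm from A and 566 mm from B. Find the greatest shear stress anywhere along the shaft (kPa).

With uniform GJ and both ends fixed, compatibility θ_AC = θ_CB gives T_A·a = T_B·b, together with T_A + T_B = T₀.
T_A = T₀·b/(a+b) = 899.0·566/1020 = 498.9 N·m; T_B = 400.1 N·m.
τ in each portion: τ_AC = 5.04×10^6 Pa, τ_CB = 4.04×10^6 Pa; maximum is in AC.
τ_max = T_AC·r/J = 498.9·0.0398/3.94×10^-6 = 5.037×10^6 Pa.

5040 kPa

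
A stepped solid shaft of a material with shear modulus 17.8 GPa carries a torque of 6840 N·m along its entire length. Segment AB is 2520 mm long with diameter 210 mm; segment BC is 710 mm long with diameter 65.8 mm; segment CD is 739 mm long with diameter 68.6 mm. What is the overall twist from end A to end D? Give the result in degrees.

J_AB = π(0.210)⁴/32 = 1.91×10^-4 m⁴; J_BC = π(0.0658)⁴/32 = 1.84×10^-6 m⁴; J_CD = π(0.0686)⁴/32 = 2.17×10^-6 m⁴.
θ = (T/G)·Σ L_i/J_i = (6840/17.8×10⁹)·(2.52/1.91×10^-4 + 0.710/1.84×10^-6 + 0.739/2.17×10^-6) = 0.2839 rad.

16.3°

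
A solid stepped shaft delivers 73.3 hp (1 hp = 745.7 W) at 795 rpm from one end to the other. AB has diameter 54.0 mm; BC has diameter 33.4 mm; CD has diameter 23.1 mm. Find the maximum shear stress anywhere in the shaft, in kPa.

271000 kPa

ω = 2π·795/60 = 83.25 rad/s, so T = P/ω = 73.3×745.7 / 83.25 = 656.6 N·m.
Under the same torque, τ_max = 16T/(πd³) is largest where d is smallest — segment CD (d = 23.1 mm).
τ_max = 16·656.6/(π·(0.0231)³) = 2.713×10^8 Pa.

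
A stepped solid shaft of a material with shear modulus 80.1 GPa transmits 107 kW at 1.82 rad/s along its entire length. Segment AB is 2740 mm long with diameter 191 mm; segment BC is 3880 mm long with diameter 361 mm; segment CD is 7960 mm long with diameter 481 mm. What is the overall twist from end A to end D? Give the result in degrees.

1.04°

ω = 1.82 rad/s, so T = P/ω = 107×10³ / 1.820 = 58790 N·m.
J_AB = π(0.191)⁴/32 = 1.31×10^-4 m⁴; J_BC = π(0.361)⁴/32 = 1.67×10^-3 m⁴; J_CD = π(0.481)⁴/32 = 5.26×10^-3 m⁴.
θ = (T/G)·Σ L_i/J_i = (58790/80.1×10⁹)·(2.74/1.31×10^-4 + 3.88/1.67×10^-3 + 7.96/5.26×10^-3) = 0.01821 rad.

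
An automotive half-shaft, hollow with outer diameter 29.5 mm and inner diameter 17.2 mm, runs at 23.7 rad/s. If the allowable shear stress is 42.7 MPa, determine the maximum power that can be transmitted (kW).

4.51 kW

J = π(d_o⁴ − d_i⁴)/32 = π(0.0295⁴ − 0.0172⁴)/32 = 6.576×10^-8 m⁴.
T_max = τ_allow·J/r = 4.27×10^7 × 6.576×10^-8 / 0.0147 = 190.4 N·m.
ω = 23.7 rad/s, so P_max = T_max·ω = 4512 W.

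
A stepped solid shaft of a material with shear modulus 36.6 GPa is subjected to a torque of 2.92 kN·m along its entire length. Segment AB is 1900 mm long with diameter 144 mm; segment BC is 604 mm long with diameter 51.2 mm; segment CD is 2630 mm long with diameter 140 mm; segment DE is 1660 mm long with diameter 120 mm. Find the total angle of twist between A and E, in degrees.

J_AB = π(0.144)⁴/32 = 4.22×10^-5 m⁴; J_BC = π(0.0512)⁴/32 = 6.75×10^-7 m⁴; J_CD = π(0.140)⁴/32 = 3.77×10^-5 m⁴; J_DE = π(0.120)⁴/32 = 2.04×10^-5 m⁴.
θ = (T/G)·Σ L_i/J_i = (2920/36.6×10⁹)·(1.90/4.22×10^-5 + 0.604/6.75×10^-7 + 2.63/3.77×10^-5 + 1.66/2.04×10^-5) = 0.08709 rad.

4.99°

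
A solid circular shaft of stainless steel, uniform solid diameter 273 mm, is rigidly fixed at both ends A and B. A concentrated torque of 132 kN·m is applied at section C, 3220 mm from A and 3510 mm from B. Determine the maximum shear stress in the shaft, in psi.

2500 psi

With uniform GJ and both ends fixed, compatibility θ_AC = θ_CB gives T_A·a = T_B·b, together with T_A + T_B = T₀.
T_A = T₀·b/(a+b) = 132000·3510/6730 = 68840 N·m; T_B = 63160 N·m.
τ in each portion: τ_AC = 1.72×10^7 Pa, τ_CB = 1.58×10^7 Pa; maximum is in AC.
τ_max = T_AC·r/J = 68840·0.137/5.45×10^-4 = 1.723×10^7 Pa.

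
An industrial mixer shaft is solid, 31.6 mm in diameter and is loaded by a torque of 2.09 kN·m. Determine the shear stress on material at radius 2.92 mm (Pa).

6.23e7 Pa

J = πd⁴/32 = π(0.0316)⁴/32 = 9.789×10^-8 m⁴.
Shear stress varies linearly with radius: τ = T·r/J = 2090 × 0.00292 / 9.789×10^-8 = 6.234×10^7 Pa.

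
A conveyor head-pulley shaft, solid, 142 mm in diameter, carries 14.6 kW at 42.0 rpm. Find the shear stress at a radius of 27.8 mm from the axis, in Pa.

2.31e6 Pa

ω = 2π·42.0/60 = 4.398 rad/s, so T = P/ω = 14.6×10³ / 4.398 = 3320 N·m.
J = πd⁴/32 = π(0.142)⁴/32 = 3.992×10^-5 m⁴.
Shear stress varies linearly with radius: τ = T·r/J = 3320 × 0.0278 / 3.992×10^-5 = 2.312×10^6 Pa.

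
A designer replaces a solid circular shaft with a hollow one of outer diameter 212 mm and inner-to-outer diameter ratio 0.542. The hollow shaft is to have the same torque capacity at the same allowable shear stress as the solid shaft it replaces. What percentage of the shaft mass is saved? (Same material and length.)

25.0 %

Equal τ_max and T ⇒ the solid shaft needs d_s³ = d_o³(1−k⁴), so d_s = 212·(1−0.542⁴)^(1/3) = 205.7 mm.
Area ratio A_h/A_s = d_o²(1−k²)/d_s² = (1−k²)/(1−k⁴)^(2/3) = 0.7500.
Mass saving = 1 − 0.7500 = 25.0 %.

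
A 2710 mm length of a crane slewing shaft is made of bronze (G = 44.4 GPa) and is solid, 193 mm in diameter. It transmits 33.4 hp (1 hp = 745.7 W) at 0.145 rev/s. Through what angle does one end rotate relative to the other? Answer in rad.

0.0122 rad

ω = 2π·0.145 = 0.9111 rad/s, so T = P/ω = 33.4×745.7 / 0.9111 = 27340 N·m.
J = πd⁴/32 = π(0.193)⁴/32 = 1.362×10^-4 m⁴.
θ = T·L/(G·J) = 27340 × 2.71 / (44.4×10⁹ × 1.362×10^-4) = 0.01225 rad.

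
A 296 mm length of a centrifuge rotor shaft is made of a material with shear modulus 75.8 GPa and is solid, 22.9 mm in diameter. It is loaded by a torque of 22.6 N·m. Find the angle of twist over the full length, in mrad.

3.27 mrad

J = πd⁴/32 = π(0.0229)⁴/32 = 2.700×10^-8 m⁴.
θ = T·L/(G·J) = 22.60 × 0.296 / (75.8×10⁹ × 2.700×10^-8) = 3.269×10^-3 rad.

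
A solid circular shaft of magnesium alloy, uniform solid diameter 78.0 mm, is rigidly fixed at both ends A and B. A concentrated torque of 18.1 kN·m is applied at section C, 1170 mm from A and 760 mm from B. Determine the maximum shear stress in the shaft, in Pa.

1.18e8 Pa

With uniform GJ and both ends fixed, compatibility θ_AC = θ_CB gives T_A·a = T_B·b, together with T_A + T_B = T₀.
T_A = T₀·b/(a+b) = 18100·760/1930 = 7127 N·m; T_B = 10970 N·m.
τ in each portion: τ_AC = 7.65×10^7 Pa, τ_CB = 1.18×10^8 Pa; maximum is in CB.
τ_max = T_CB·r/J = 10970·0.0390/3.63×10^-6 = 1.178×10^8 Pa.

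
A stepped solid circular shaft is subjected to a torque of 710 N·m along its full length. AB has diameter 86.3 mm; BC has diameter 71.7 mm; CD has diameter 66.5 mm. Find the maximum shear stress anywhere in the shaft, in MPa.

Under the same torque, τ_max = 16T/(πd³) is largest where d is smallest — segment CD (d = 66.5 mm).
τ_max = 16·710.0/(π·(0.0665)³) = 1.230×10^7 Pa.

12.3 MPa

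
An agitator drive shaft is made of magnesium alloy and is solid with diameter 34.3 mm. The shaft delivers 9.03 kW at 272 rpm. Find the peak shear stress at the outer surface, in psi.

ω = 2π·272/60 = 28.48 rad/s, so T = P/ω = 9.03×10³ / 28.48 = 317.0 N·m.
J = πd⁴/32 = π(0.0343)⁴/32 = 1.359×10^-7 m⁴.
τ_max = T·r/J = 317.0 × 0.0171 / 1.359×10^-7 = 4.001×10^7 Pa.

5800 psi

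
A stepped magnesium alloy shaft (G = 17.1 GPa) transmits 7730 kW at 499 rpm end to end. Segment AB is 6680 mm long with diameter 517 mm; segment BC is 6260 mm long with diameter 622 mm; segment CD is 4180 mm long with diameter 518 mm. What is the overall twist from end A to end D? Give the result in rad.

ω = 2π·499/60 = 52.26 rad/s, so T = P/ω = 7730×10³ / 52.26 = 147900 N·m.
J_AB = π(0.517)⁴/32 = 7.01×10^-3 m⁴; J_BC = π(0.622)⁴/32 = 0.0147 m⁴; J_CD = π(0.518)⁴/32 = 7.07×10^-3 m⁴.
θ = (T/G)·Σ L_i/J_i = (147900/17.1×10⁹)·(6.68/7.01×10^-3 + 6.26/0.0147 + 4.18/7.07×10^-3) = 0.01704 rad.

0.0170 rad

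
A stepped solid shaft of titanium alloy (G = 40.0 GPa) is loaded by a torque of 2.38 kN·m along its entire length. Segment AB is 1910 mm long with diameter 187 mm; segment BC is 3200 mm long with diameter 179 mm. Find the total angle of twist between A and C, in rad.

0.00284 rad

J_AB = π(0.187)⁴/32 = 1.20×10^-4 m⁴; J_BC = π(0.179)⁴/32 = 1.01×10^-4 m⁴.
θ = (T/G)·Σ L_i/J_i = (2380/40.0×10⁹)·(1.91/1.20×10^-4 + 3.20/1.01×10^-4) = 2.836×10^-3 rad.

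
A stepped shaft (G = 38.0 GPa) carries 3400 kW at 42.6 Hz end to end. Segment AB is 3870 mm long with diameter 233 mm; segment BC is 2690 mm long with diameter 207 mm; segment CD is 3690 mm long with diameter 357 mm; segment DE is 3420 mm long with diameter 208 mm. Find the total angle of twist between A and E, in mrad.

ω = 2π·42.6 = 267.7 rad/s, so T = P/ω = 3400×10³ / 267.7 = 12700 N·m.
J_AB = π(0.233)⁴/32 = 2.89×10^-4 m⁴; J_BC = π(0.207)⁴/32 = 1.80×10^-4 m⁴; J_CD = π(0.357)⁴/32 = 1.59×10^-3 m⁴; J_DE = π(0.208)⁴/32 = 1.84×10^-4 m⁴.
θ = (T/G)·Σ L_i/J_i = (12700/38.0×10⁹)·(3.87/2.89×10^-4 + 2.69/1.80×10^-4 + 3.69/1.59×10^-3 + 3.42/1.84×10^-4) = 0.01645 rad.

16.5 mrad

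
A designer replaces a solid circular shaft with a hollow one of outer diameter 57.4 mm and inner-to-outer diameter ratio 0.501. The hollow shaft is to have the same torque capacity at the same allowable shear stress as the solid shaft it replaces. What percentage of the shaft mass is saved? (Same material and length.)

Equal τ_max and T ⇒ the solid shaft needs d_s³ = d_o³(1−k⁴), so d_s = 57.4·(1−0.501⁴)^(1/3) = 56.17 mm.
Area ratio A_h/A_s = d_o²(1−k²)/d_s² = (1−k²)/(1−k⁴)^(2/3) = 0.7822.
Mass saving = 1 − 0.7822 = 21.8 %.

21.8 %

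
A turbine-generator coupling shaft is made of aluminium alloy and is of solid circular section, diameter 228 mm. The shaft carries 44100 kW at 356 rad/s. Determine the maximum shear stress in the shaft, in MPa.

53.2 MPa

ω = 356 rad/s, so T = P/ω = 44100×10³ / 356.0 = 123900 N·m.
J = πd⁴/32 = π(0.228)⁴/32 = 2.653×10^-4 m⁴.
τ_max = T·r/J = 123900 × 0.114 / 2.653×10^-4 = 5.323×10^7 Pa.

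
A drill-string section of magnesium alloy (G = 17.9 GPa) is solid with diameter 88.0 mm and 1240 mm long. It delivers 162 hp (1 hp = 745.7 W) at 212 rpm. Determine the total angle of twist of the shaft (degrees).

3.67°

ω = 2π·212/60 = 22.20 rad/s, so T = P/ω = 162×745.7 / 22.20 = 5441 N·m.
J = πd⁴/32 = π(0.0880)⁴/32 = 5.887×10^-6 m⁴.
θ = T·L/(G·J) = 5441 × 1.24 / (17.9×10⁹ × 5.887×10^-6) = 0.06403 rad.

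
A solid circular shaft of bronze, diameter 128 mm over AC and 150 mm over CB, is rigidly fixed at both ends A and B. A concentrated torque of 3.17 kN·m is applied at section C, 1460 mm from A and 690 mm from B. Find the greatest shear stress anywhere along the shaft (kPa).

Compatibility: T_A·a/J_AC = T_B·b/J_CB with T_A + T_B = T₀.
J_AC = 2.64×10^-5 m⁴, J_CB = 4.97×10^-5 m⁴, so T_A = T₀·(J_AC/a)/((J_AC/a)+(J_CB/b)) = 635.2 N·m, T_B = 2535 N·m.
τ in each portion: τ_AC = 1.54×10^6 Pa, τ_CB = 3.83×10^6 Pa; maximum is in CB.
τ_max = T_CB·r/J = 2535·0.0750/4.97×10^-5 = 3.825×10^6 Pa.

3830 kPa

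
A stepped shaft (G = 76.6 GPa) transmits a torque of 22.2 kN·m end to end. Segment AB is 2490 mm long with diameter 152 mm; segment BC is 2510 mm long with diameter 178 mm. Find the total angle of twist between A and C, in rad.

0.0212 rad

J_AB = π(0.152)⁴/32 = 5.24×10^-5 m⁴; J_BC = π(0.178)⁴/32 = 9.86×10^-5 m⁴.
θ = (T/G)·Σ L_i/J_i = (22200/76.6×10⁹)·(2.49/5.24×10^-5 + 2.51/9.86×10^-5) = 0.02115 rad.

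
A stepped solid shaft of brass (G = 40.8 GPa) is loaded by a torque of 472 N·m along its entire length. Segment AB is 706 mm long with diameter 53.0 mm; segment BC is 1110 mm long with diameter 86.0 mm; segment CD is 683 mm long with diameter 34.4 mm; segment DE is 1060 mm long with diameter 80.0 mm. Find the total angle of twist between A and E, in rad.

J_AB = π(0.0530)⁴/32 = 7.75×10^-7 m⁴; J_BC = π(0.0860)⁴/32 = 5.37×10^-6 m⁴; J_CD = π(0.0344)⁴/32 = 1.37×10^-7 m⁴; J_DE = π(0.0800)⁴/32 = 4.02×10^-6 m⁴.
θ = (T/G)·Σ L_i/J_i = (472.0/40.8×10⁹)·(0.706/7.75×10^-7 + 1.11/5.37×10^-6 + 0.683/1.37×10^-7 + 1.06/4.02×10^-6) = 0.07346 rad.

0.0735 rad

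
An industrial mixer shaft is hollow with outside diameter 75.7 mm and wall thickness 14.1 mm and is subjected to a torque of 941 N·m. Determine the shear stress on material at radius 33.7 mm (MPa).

J = π(d_o⁴ − d_i⁴)/32 = π(0.0757⁴ − 0.0475⁴)/32 = 2.724×10^-6 m⁴.
Shear stress varies linearly with radius: τ = T·r/J = 941.0 × 0.0337 / 2.724×10^-6 = 1.164×10^7 Pa.

11.6 MPa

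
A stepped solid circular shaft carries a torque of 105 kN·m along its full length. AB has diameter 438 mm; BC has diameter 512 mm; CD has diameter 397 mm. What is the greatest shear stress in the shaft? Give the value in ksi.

1.24 ksi

Under the same torque, τ_max = 16T/(πd³) is largest where d is smallest — segment CD (d = 397 mm).
τ_max = 16·105000/(π·(0.397)³) = 8.546×10^6 Pa.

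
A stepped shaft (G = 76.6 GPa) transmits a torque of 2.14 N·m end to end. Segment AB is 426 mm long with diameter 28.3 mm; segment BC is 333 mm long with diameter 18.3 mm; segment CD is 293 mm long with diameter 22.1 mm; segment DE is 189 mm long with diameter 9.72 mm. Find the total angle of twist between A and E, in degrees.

0.424°

J_AB = π(0.0283)⁴/32 = 6.30×10^-8 m⁴; J_BC = π(0.0183)⁴/32 = 1.10×10^-8 m⁴; J_CD = π(0.0221)⁴/32 = 2.34×10^-8 m⁴; J_DE = π(0.00972)⁴/32 = 8.76×10^-10 m⁴.
θ = (T/G)·Σ L_i/J_i = (2.140/76.6×10⁹)·(0.426/6.30×10^-8 + 0.333/1.10×10^-8 + 0.293/2.34×10^-8 + 0.189/8.76×10^-10) = 7.409×10^-3 rad.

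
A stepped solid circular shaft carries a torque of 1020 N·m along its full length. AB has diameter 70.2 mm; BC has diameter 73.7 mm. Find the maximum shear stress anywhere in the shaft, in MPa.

15.0 MPa

Under the same torque, τ_max = 16T/(πd³) is largest where d is smallest — segment AB (d = 70.2 mm).
τ_max = 16·1020/(π·(0.0702)³) = 1.502×10^7 Pa.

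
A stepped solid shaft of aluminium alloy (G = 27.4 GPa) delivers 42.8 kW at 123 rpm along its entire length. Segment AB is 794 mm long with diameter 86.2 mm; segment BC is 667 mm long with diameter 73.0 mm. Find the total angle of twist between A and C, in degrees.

2.68°

ω = 2π·123/60 = 12.88 rad/s, so T = P/ω = 42.8×10³ / 12.88 = 3323 N·m.
J_AB = π(0.0862)⁴/32 = 5.42×10^-6 m⁴; J_BC = π(0.0730)⁴/32 = 2.79×10^-6 m⁴.
θ = (T/G)·Σ L_i/J_i = (3323/27.4×10⁹)·(0.794/5.42×10^-6 + 0.667/2.79×10^-6) = 0.04678 rad.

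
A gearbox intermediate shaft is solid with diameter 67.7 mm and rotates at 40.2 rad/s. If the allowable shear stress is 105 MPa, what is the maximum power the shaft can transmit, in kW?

257 kW

J = πd⁴/32 = π(0.0677)⁴/32 = 2.062×10^-6 m⁴.
T_max = τ_allow·J/r = 1.05×10^8 × 2.062×10^-6 / 0.0338 = 6397 N·m.
ω = 40.2 rad/s, so P_max = T_max·ω = 2.572×10^5 W.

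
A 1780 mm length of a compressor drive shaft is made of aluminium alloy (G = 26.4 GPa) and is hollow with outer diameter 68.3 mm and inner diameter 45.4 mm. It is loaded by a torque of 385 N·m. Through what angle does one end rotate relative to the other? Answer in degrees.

0.865°

J = π(d_o⁴ − d_i⁴)/32 = π(0.0683⁴ − 0.0454⁴)/32 = 1.719×10^-6 m⁴.
θ = T·L/(G·J) = 385.0 × 1.78 / (26.4×10⁹ × 1.719×10^-6) = 0.01510 rad.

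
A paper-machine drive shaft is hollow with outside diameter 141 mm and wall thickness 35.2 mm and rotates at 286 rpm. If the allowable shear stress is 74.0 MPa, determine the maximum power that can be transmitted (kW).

1140 kW

J = π(d_o⁴ − d_i⁴)/32 = π(0.141⁴ − 0.0706⁴)/32 = 3.636×10^-5 m⁴.
T_max = τ_allow·J/r = 7.40×10^7 × 3.636×10^-5 / 0.0705 = 38170 N·m.
ω = 2π·286/60 = 29.95 rad/s, so P_max = T_max·ω = 1.143×10^6 W.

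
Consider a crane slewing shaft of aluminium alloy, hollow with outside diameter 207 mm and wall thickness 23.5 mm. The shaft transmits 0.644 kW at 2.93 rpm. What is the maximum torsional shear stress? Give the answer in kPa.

ω = 2π·2.93/60 = 0.3068 rad/s, so T = P/ω = 0.644×10³ / 0.3068 = 2099 N·m.
J = π(d_o⁴ − d_i⁴)/32 = π(0.207⁴ − 0.160⁴)/32 = 1.159×10^-4 m⁴.
τ_max = T·r/J = 2099 × 0.103 / 1.159×10^-4 = 1.874×10^6 Pa.

1870 kPa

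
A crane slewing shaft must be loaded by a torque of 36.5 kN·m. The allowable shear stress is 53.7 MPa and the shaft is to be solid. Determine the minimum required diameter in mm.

For a solid shaft τ_max = 16T/(πd³), so d = (16T/(π τ_allow))^(1/3) = (16·36500/(π·5.37×10^7))^(1/3) = 0.1513 m.

151 mm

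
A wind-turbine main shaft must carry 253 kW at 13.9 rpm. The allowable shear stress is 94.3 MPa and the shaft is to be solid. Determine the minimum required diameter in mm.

211 mm

ω = 2π·13.9/60 = 1.456 rad/s, so T = P/ω = 253×10³ / 1.456 = 173800 N·m.
For a solid shaft τ_max = 16T/(πd³), so d = (16T/(π τ_allow))^(1/3) = (16·173800/(π·9.43×10^7))^(1/3) = 0.2109 m.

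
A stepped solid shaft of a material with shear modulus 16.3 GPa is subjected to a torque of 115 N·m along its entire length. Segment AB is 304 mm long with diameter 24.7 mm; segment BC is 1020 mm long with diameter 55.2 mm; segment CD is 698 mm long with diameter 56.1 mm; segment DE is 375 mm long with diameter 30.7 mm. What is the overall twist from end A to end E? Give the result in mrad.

J_AB = π(0.0247)⁴/32 = 3.65×10^-8 m⁴; J_BC = π(0.0552)⁴/32 = 9.11×10^-7 m⁴; J_CD = π(0.0561)⁴/32 = 9.72×10^-7 m⁴; J_DE = π(0.0307)⁴/32 = 8.72×10^-8 m⁴.
θ = (T/G)·Σ L_i/J_i = (115.0/16.3×10⁹)·(0.304/3.65×10^-8 + 1.02/9.11×10^-7 + 0.698/9.72×10^-7 + 0.375/8.72×10^-8) = 0.1020 rad.

102 mrad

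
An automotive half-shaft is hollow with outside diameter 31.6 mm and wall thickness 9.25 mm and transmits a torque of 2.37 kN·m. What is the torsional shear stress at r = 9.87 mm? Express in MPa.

246 MPa

J = π(d_o⁴ − d_i⁴)/32 = π(0.0316⁴ − 0.0131⁴)/32 = 9.500×10^-8 m⁴.
Shear stress varies linearly with radius: τ = T·r/J = 2370 × 0.00987 / 9.500×10^-8 = 2.462×10^8 Pa.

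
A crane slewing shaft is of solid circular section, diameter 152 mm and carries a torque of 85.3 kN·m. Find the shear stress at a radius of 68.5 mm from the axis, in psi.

J = πd⁴/32 = π(0.152)⁴/32 = 5.241×10^-5 m⁴.
Shear stress varies linearly with radius: τ = T·r/J = 85300 × 0.0685 / 5.241×10^-5 = 1.115×10^8 Pa.

16200 psi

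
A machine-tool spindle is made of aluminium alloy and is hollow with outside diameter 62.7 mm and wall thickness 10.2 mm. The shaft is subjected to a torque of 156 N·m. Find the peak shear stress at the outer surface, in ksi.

0.590 ksi

J = π(d_o⁴ − d_i⁴)/32 = π(0.0627⁴ − 0.0423⁴)/32 = 1.203×10^-6 m⁴.
τ_max = T·r/J = 156.0 × 0.0314 / 1.203×10^-6 = 4.065×10^6 Pa.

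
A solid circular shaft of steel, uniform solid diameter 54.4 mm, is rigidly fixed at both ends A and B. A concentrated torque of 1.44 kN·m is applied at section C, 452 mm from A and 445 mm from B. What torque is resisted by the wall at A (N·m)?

With uniform GJ and both ends fixed, compatibility θ_AC = θ_CB gives T_A·a = T_B·b, together with T_A + T_B = T₀.
T_A = T₀·b/(a+b) = 1440·445/897.0 = 714.4 N·m; T_B = 725.6 N·m.

714 N·m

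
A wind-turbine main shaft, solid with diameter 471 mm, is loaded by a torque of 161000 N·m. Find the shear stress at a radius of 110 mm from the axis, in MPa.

J = πd⁴/32 = π(0.471)⁴/32 = 4.832×10^-3 m⁴.
Shear stress varies linearly with radius: τ = T·r/J = 161000 × 0.110 / 4.832×10^-3 = 3.666×10^6 Pa.

3.67 MPa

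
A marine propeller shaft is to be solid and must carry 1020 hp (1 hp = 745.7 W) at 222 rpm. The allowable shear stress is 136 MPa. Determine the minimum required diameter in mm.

107 mm

ω = 2π·222/60 = 23.25 rad/s, so T = P/ω = 1020×745.7 / 23.25 = 32720 N·m.
For a solid shaft τ_max = 16T/(πd³), so d = (16T/(π τ_allow))^(1/3) = (16·32720/(π·1.36×10^8))^(1/3) = 0.1070 m.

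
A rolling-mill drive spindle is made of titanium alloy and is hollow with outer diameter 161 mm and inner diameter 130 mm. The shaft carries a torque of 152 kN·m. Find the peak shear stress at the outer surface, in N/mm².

J = π(d_o⁴ − d_i⁴)/32 = π(0.161⁴ − 0.130⁴)/32 = 3.792×10^-5 m⁴.
τ_max = T·r/J = 152000 × 0.0805 / 3.792×10^-5 = 3.226×10^8 Pa.

323 N/mm²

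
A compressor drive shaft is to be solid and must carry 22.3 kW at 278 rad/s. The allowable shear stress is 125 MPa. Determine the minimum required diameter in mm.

14.8 mm

ω = 278 rad/s, so T = P/ω = 22.3×10³ / 278.0 = 80.22 N·m.
For a solid shaft τ_max = 16T/(πd³), so d = (16T/(π τ_allow))^(1/3) = (16·80.22/(π·1.25×10^8))^(1/3) = 0.01484 m.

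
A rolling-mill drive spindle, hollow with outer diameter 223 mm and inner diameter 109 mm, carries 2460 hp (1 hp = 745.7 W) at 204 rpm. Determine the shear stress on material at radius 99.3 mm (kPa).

ω = 2π·204/60 = 21.36 rad/s, so T = P/ω = 2460×745.7 / 21.36 = 85870 N·m.
J = π(d_o⁴ − d_i⁴)/32 = π(0.223⁴ − 0.109⁴)/32 = 2.289×10^-4 m⁴.
Shear stress varies linearly with radius: τ = T·r/J = 85870 × 0.0993 / 2.289×10^-4 = 3.725×10^7 Pa.

37200 kPa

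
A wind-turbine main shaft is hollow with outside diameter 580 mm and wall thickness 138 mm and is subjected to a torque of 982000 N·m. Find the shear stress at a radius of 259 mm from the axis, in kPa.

J = π(d_o⁴ − d_i⁴)/32 = π(0.580⁴ − 0.304⁴)/32 = 0.01027 m⁴.
Shear stress varies linearly with radius: τ = T·r/J = 982000 × 0.259 / 0.01027 = 2.476×10^7 Pa.

24800 kPa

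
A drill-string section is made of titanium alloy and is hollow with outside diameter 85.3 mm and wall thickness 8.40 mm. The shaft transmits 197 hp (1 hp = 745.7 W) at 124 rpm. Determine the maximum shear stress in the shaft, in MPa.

159 MPa

ω = 2π·124/60 = 12.99 rad/s, so T = P/ω = 197×745.7 / 12.99 = 11310 N·m.
J = π(d_o⁴ − d_i⁴)/32 = π(0.0853⁴ − 0.0685⁴)/32 = 3.036×10^-6 m⁴.
τ_max = T·r/J = 11310 × 0.0427 / 3.036×10^-6 = 1.589×10^8 Pa.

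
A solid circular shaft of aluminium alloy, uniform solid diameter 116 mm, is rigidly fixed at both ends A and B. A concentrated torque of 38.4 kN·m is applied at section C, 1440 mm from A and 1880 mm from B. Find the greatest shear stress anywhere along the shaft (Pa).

With uniform GJ and both ends fixed, compatibility θ_AC = θ_CB gives T_A·a = T_B·b, together with T_A + T_B = T₀.
T_A = T₀·b/(a+b) = 38400·1880/3320 = 21740 N·m; T_B = 16660 N·m.
τ in each portion: τ_AC = 7.09×10^7 Pa, τ_CB = 5.43×10^7 Pa; maximum is in AC.
τ_max = T_AC·r/J = 21740·0.0580/1.78×10^-5 = 7.095×10^7 Pa.

7.09e7 Pa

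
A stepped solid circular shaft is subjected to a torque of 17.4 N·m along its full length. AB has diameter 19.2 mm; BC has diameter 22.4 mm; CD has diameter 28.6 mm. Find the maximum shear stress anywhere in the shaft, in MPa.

Under the same torque, τ_max = 16T/(πd³) is largest where d is smallest — segment AB (d = 19.2 mm).
τ_max = 16·17.40/(π·(0.0192)³) = 1.252×10^7 Pa.

12.5 MPa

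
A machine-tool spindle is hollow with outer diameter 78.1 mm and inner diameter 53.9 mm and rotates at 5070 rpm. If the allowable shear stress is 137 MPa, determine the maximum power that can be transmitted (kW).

5260 kW

J = π(d_o⁴ − d_i⁴)/32 = π(0.0781⁴ − 0.0539⁴)/32 = 2.824×10^-6 m⁴.
T_max = τ_allow·J/r = 1.37×10^8 × 2.824×10^-6 / 0.0390 = 9907 N·m.
ω = 2π·5070/60 = 530.9 rad/s, so P_max = T_max·ω = 5.260×10^6 W.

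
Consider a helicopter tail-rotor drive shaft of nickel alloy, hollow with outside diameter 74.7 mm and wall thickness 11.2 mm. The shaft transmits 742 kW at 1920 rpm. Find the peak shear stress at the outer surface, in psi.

ω = 2π·1920/60 = 201.1 rad/s, so T = P/ω = 742×10³ / 201.1 = 3690 N·m.
J = π(d_o⁴ − d_i⁴)/32 = π(0.0747⁴ − 0.0523⁴)/32 = 2.322×10^-6 m⁴.
τ_max = T·r/J = 3690 × 0.0374 / 2.322×10^-6 = 5.935×10^7 Pa.

8610 psi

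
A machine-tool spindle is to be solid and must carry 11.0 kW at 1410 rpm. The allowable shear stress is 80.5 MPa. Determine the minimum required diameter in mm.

ω = 2π·1410/60 = 147.7 rad/s, so T = P/ω = 11.0×10³ / 147.7 = 74.50 N·m.
For a solid shaft τ_max = 16T/(πd³), so d = (16T/(π τ_allow))^(1/3) = (16·74.50/(π·8.05×10^7))^(1/3) = 0.01677 m.

16.8 mm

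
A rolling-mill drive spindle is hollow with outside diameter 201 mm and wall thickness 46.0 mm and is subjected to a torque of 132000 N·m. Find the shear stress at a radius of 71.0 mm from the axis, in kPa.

J = π(d_o⁴ − d_i⁴)/32 = π(0.201⁴ − 0.109⁴)/32 = 1.464×10^-4 m⁴.
Shear stress varies linearly with radius: τ = T·r/J = 132000 × 0.0710 / 1.464×10^-4 = 6.402×10^7 Pa.

64000 kPa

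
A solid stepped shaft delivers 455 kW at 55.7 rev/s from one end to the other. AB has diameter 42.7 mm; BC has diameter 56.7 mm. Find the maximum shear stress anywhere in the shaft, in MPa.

85.0 MPa

ω = 2π·55.7 = 350.0 rad/s, so T = P/ω = 455×10³ / 350.0 = 1300 N·m.
Under the same torque, τ_max = 16T/(πd³) is largest where d is smallest — segment AB (d = 42.7 mm).
τ_max = 16·1300/(π·(0.0427)³) = 8.505×10^7 Pa.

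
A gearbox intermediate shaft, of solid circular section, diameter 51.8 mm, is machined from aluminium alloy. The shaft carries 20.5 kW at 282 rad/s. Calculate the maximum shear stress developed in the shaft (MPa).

ω = 282 rad/s, so T = P/ω = 20.5×10³ / 282.0 = 72.70 N·m.
J = πd⁴/32 = π(0.0518)⁴/32 = 7.068×10^-7 m⁴.
τ_max = T·r/J = 72.70 × 0.0259 / 7.068×10^-7 = 2.664×10^6 Pa.

2.66 MPa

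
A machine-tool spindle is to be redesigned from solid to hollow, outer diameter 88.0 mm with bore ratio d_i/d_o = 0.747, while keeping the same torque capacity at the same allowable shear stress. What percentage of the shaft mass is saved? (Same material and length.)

Equal τ_max and T ⇒ the solid shaft needs d_s³ = d_o³(1−k⁴), so d_s = 88.0·(1−0.747⁴)^(1/3) = 77.71 mm.
Area ratio A_h/A_s = d_o²(1−k²)/d_s² = (1−k²)/(1−k⁴)^(2/3) = 0.5668.
Mass saving = 1 − 0.5668 = 43.3 %.

43.3 %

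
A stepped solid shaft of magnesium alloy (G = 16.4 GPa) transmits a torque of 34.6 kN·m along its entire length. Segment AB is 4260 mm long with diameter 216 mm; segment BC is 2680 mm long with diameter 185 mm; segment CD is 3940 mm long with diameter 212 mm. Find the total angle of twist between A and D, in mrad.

133 mrad

J_AB = π(0.216)⁴/32 = 2.14×10^-4 m⁴; J_BC = π(0.185)⁴/32 = 1.15×10^-4 m⁴; J_CD = π(0.212)⁴/32 = 1.98×10^-4 m⁴.
θ = (T/G)·Σ L_i/J_i = (34600/16.4×10⁹)·(4.26/2.14×10^-4 + 2.68/1.15×10^-4 + 3.94/1.98×10^-4) = 0.1331 rad.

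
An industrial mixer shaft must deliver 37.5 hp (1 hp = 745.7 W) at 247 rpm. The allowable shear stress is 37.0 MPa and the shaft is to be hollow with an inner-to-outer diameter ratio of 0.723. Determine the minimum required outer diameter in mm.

ω = 2π·247/60 = 25.87 rad/s, so T = P/ω = 37.5×745.7 / 25.87 = 1081 N·m.
For a hollow shaft with d_i/d_o = 0.723: τ_max = 16T/(π d_o³ (1−k⁴)), so d_o = [16T/(π τ_allow (1−k⁴))]^(1/3) = [16·1081/(π·3.70×10^7·0.7268)]^(1/3) = 0.05894 m.

58.9 mm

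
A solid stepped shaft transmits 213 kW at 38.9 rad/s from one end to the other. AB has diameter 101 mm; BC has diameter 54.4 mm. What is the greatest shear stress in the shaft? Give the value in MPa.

ω = 38.9 rad/s, so T = P/ω = 213×10³ / 38.90 = 5476 N·m.
Under the same torque, τ_max = 16T/(πd³) is largest where d is smallest — segment BC (d = 54.4 mm).
τ_max = 16·5476/(π·(0.0544)³) = 1.732×10^8 Pa.

173 MPa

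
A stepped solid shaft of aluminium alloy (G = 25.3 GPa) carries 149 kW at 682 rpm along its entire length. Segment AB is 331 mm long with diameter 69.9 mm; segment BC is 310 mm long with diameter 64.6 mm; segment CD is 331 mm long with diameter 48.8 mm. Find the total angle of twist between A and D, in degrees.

4.33°

ω = 2π·682/60 = 71.42 rad/s, so T = P/ω = 149×10³ / 71.42 = 2086 N·m.
J_AB = π(0.0699)⁴/32 = 2.34×10^-6 m⁴; J_BC = π(0.0646)⁴/32 = 1.71×10^-6 m⁴; J_CD = π(0.0488)⁴/32 = 5.57×10^-7 m⁴.
θ = (T/G)·Σ L_i/J_i = (2086/25.3×10⁹)·(0.331/2.34×10^-6 + 0.310/1.71×10^-6 + 0.331/5.57×10^-7) = 0.07562 rad.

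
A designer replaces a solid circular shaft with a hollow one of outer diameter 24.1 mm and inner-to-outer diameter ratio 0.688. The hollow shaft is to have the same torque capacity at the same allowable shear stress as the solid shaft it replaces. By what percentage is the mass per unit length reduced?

Equal τ_max and T ⇒ the solid shaft needs d_s³ = d_o³(1−k⁴), so d_s = 24.1·(1−0.688⁴)^(1/3) = 22.15 mm.
Area ratio A_h/A_s = d_o²(1−k²)/d_s² = (1−k²)/(1−k⁴)^(2/3) = 0.6237.
Mass saving = 1 − 0.6237 = 37.6 %.

37.6 %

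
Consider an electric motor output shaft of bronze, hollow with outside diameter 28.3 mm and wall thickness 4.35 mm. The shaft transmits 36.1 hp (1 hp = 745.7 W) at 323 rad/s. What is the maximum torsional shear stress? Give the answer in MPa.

ω = 323 rad/s, so T = P/ω = 36.1×745.7 / 323.0 = 83.34 N·m.
J = π(d_o⁴ − d_i⁴)/32 = π(0.0283⁴ − 0.0196⁴)/32 = 4.848×10^-8 m⁴.
τ_max = T·r/J = 83.34 × 0.0142 / 4.848×10^-8 = 2.432×10^7 Pa.

24.3 MPa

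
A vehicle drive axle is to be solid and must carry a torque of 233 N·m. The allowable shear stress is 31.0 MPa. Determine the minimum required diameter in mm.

For a solid shaft τ_max = 16T/(πd³), so d = (16T/(π τ_allow))^(1/3) = (16·233.0/(π·3.10×10^7))^(1/3) = 0.03370 m.

33.7 mm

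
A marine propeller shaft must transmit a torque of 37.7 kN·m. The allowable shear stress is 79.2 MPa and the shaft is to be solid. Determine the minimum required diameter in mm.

134 mm

For a solid shaft τ_max = 16T/(πd³), so d = (16T/(π τ_allow))^(1/3) = (16·37700/(π·7.92×10^7))^(1/3) = 0.1343 m.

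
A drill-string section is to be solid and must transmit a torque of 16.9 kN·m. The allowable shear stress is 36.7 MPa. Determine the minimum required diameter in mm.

133 mm

For a solid shaft τ_max = 16T/(πd³), so d = (16T/(π τ_allow))^(1/3) = (16·16900/(π·3.67×10^7))^(1/3) = 0.1329 m.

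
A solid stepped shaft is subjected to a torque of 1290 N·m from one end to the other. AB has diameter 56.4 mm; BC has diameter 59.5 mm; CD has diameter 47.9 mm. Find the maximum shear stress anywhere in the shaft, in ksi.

8.67 ksi

Under the same torque, τ_max = 16T/(πd³) is largest where d is smallest — segment CD (d = 47.9 mm).
τ_max = 16·1290/(π·(0.0479)³) = 5.978×10^7 Pa.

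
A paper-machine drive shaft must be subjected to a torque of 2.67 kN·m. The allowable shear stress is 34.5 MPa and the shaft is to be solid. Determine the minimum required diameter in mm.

73.3 mm

For a solid shaft τ_max = 16T/(πd³), so d = (16T/(π τ_allow))^(1/3) = (16·2670/(π·3.45×10^7))^(1/3) = 0.07332 m.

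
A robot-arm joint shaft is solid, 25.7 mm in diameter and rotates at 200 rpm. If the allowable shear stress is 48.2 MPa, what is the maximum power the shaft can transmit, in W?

J = πd⁴/32 = π(0.0257)⁴/32 = 4.283×10^-8 m⁴.
T_max = τ_allow·J/r = 4.82×10^7 × 4.283×10^-8 / 0.0129 = 160.6 N·m.
ω = 2π·200/60 = 20.94 rad/s, so P_max = T_max·ω = 3365 W.

3360 W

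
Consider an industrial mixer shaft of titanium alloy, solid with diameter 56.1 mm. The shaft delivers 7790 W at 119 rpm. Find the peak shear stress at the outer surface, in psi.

ω = 2π·119/60 = 12.46 rad/s, so T = P/ω = 7790 / 12.46 = 625.1 N·m.
J = πd⁴/32 = π(0.0561)⁴/32 = 9.724×10^-7 m⁴.
τ_max = T·r/J = 625.1 × 0.0281 / 9.724×10^-7 = 1.803×10^7 Pa.

2620 psi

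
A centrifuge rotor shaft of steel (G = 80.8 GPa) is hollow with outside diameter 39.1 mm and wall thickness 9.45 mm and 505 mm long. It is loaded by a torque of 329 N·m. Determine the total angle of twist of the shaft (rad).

0.00965 rad

J = π(d_o⁴ − d_i⁴)/32 = π(0.0391⁴ − 0.0202⁴)/32 = 2.131×10^-7 m⁴.
θ = T·L/(G·J) = 329.0 × 0.505 / (80.8×10⁹ × 2.131×10^-7) = 9.649×10^-3 rad.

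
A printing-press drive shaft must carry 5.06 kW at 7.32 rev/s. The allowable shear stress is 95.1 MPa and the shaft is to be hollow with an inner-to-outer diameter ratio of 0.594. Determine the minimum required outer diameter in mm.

ω = 2π·7.32 = 45.99 rad/s, so T = P/ω = 5.06×10³ / 45.99 = 110.0 N·m.
For a hollow shaft with d_i/d_o = 0.594: τ_max = 16T/(π d_o³ (1−k⁴)), so d_o = [16T/(π τ_allow (1−k⁴))]^(1/3) = [16·110.0/(π·9.51×10^7·0.8755)]^(1/3) = 0.01888 m.

18.9 mm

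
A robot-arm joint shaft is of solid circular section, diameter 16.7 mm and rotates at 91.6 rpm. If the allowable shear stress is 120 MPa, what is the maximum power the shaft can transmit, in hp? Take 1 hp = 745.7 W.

1.41 hp

J = πd⁴/32 = π(0.0167)⁴/32 = 7.636×10^-9 m⁴.
T_max = τ_allow·J/r = 1.20×10^8 × 7.636×10^-9 / 0.00835 = 109.7 N·m.
ω = 2π·91.6/60 = 9.592 rad/s, so P_max = T_max·ω = 1053 W.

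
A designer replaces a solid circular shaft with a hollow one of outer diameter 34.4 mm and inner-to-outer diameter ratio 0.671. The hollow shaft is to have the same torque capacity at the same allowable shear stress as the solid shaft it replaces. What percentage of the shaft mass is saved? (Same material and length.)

36.1 %

Equal τ_max and T ⇒ the solid shaft needs d_s³ = d_o³(1−k⁴), so d_s = 34.4·(1−0.671⁴)^(1/3) = 31.90 mm.
Area ratio A_h/A_s = d_o²(1−k²)/d_s² = (1−k²)/(1−k⁴)^(2/3) = 0.6394.
Mass saving = 1 − 0.6394 = 36.1 %.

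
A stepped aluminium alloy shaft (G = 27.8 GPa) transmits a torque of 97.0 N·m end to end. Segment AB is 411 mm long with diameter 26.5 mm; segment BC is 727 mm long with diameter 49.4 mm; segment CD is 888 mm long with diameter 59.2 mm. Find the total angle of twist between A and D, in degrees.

2.09°

J_AB = π(0.0265)⁴/32 = 4.84×10^-8 m⁴; J_BC = π(0.0494)⁴/32 = 5.85×10^-7 m⁴; J_CD = π(0.0592)⁴/32 = 1.21×10^-6 m⁴.
θ = (T/G)·Σ L_i/J_i = (97.00/27.8×10⁹)·(0.411/4.84×10^-8 + 0.727/5.85×10^-7 + 0.888/1.21×10^-6) = 0.03653 rad.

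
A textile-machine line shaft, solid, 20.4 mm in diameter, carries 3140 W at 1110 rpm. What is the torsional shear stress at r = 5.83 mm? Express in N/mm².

ω = 2π·1110/60 = 116.2 rad/s, so T = P/ω = 3140 / 116.2 = 27.01 N·m.
J = πd⁴/32 = π(0.0204)⁴/32 = 1.700×10^-8 m⁴.
Shear stress varies linearly with radius: τ = T·r/J = 27.01 × 0.00583 / 1.700×10^-8 = 9.262×10^6 Pa.

9.26 N/mm²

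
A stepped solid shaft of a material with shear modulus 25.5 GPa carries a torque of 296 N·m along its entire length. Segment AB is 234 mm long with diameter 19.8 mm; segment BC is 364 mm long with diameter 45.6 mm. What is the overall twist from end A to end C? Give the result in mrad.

J_AB = π(0.0198)⁴/32 = 1.51×10^-8 m⁴; J_BC = π(0.0456)⁴/32 = 4.24×10^-7 m⁴.
θ = (T/G)·Σ L_i/J_i = (296.0/25.5×10⁹)·(0.234/1.51×10^-8 + 0.364/4.24×10^-7) = 0.1900 rad.

190 mrad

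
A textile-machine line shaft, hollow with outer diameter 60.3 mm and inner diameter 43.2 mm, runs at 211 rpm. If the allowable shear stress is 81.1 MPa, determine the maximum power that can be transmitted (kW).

56.8 kW

J = π(d_o⁴ − d_i⁴)/32 = π(0.0603⁴ − 0.0432⁴)/32 = 9.561×10^-7 m⁴.
T_max = τ_allow·J/r = 8.11×10^7 × 9.561×10^-7 / 0.0301 = 2572 N·m.
ω = 2π·211/60 = 22.10 rad/s, so P_max = T_max·ω = 5.682×10^4 W.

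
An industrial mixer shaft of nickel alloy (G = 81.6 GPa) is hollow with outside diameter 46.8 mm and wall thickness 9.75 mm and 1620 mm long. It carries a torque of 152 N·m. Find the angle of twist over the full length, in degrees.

0.415°

J = π(d_o⁴ − d_i⁴)/32 = π(0.0468⁴ − 0.0273⁴)/32 = 4.164×10^-7 m⁴.
θ = T·L/(G·J) = 152.0 × 1.62 / (81.6×10⁹ × 4.164×10^-7) = 7.247×10^-3 rad.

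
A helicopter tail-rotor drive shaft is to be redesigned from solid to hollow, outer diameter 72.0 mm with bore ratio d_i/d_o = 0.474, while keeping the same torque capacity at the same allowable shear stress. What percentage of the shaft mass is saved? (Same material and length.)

19.7 %

Equal τ_max and T ⇒ the solid shaft needs d_s³ = d_o³(1−k⁴), so d_s = 72.0·(1−0.474⁴)^(1/3) = 70.77 mm.
Area ratio A_h/A_s = d_o²(1−k²)/d_s² = (1−k²)/(1−k⁴)^(2/3) = 0.8026.
Mass saving = 1 − 0.8026 = 19.7 %.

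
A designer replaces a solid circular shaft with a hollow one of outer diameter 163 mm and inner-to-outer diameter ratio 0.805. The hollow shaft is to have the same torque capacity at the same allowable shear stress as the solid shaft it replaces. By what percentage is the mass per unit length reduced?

Equal τ_max and T ⇒ the solid shaft needs d_s³ = d_o³(1−k⁴), so d_s = 163·(1−0.805⁴)^(1/3) = 135.9 mm.
Area ratio A_h/A_s = d_o²(1−k²)/d_s² = (1−k²)/(1−k⁴)^(2/3) = 0.5061.
Mass saving = 1 − 0.5061 = 49.4 %.

49.4 %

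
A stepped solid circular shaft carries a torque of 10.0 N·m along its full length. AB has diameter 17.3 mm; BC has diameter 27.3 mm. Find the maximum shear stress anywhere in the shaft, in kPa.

9840 kPa

Under the same torque, τ_max = 16T/(πd³) is largest where d is smallest — segment AB (d = 17.3 mm).
τ_max = 16·10.00/(π·(0.0173)³) = 9.836×10^6 Pa.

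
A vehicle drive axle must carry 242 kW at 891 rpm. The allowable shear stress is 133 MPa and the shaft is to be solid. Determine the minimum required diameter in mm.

46.3 mm

ω = 2π·891/60 = 93.31 rad/s, so T = P/ω = 242×10³ / 93.31 = 2594 N·m.
For a solid shaft τ_max = 16T/(πd³), so d = (16T/(π τ_allow))^(1/3) = (16·2594/(π·1.33×10^8))^(1/3) = 0.04631 m.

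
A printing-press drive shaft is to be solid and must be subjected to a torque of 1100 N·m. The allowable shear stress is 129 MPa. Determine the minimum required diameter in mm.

35.1 mm

For a solid shaft τ_max = 16T/(πd³), so d = (16T/(π τ_allow))^(1/3) = (16·1100/(π·1.29×10^8))^(1/3) = 0.03515 m.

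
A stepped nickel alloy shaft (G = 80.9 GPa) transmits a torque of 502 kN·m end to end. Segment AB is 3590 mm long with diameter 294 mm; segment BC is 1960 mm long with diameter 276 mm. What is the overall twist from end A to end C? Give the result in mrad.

J_AB = π(0.294)⁴/32 = 7.33×10^-4 m⁴; J_BC = π(0.276)⁴/32 = 5.70×10^-4 m⁴.
θ = (T/G)·Σ L_i/J_i = (502000/80.9×10⁹)·(3.59/7.33×10^-4 + 1.96/5.70×10^-4) = 0.05172 rad.

51.7 mrad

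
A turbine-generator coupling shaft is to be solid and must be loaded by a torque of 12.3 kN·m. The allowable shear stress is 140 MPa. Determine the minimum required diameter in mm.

For a solid shaft τ_max = 16T/(πd³), so d = (16T/(π τ_allow))^(1/3) = (16·12300/(π·1.40×10^8))^(1/3) = 0.07649 m.

76.5 mm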